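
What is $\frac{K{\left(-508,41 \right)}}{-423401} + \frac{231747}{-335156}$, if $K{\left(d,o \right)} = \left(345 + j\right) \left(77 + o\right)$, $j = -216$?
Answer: $- \frac{103223656179}{141905385556} \approx -0.72741$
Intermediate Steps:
$K{\left(d,o \right)} = 9933 + 129 o$ ($K{\left(d,o \right)} = \left(345 - 216\right) \left(77 + o\right) = 129 \left(77 + o\right) = 9933 + 129 o$)
$\frac{K{\left(-508,41 \right)}}{-423401} + \frac{231747}{-335156} = \frac{9933 + 129 \cdot 41}{-423401} + \frac{231747}{-335156} = \left(9933 + 5289\right) \left(- \frac{1}{423401}\right) + 231747 \left(- \frac{1}{335156}\right) = 15222 \left(- \frac{1}{423401}\right) - \frac{231747}{335156} = - \frac{15222}{423401} - \frac{231747}{335156} = - \frac{103223656179}{141905385556}$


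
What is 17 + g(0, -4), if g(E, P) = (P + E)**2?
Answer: 33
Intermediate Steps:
g(E, P) = (E + P)**2
17 + g(0, -4) = 17 + (0 - 4)**2 = 17 + (-4)**2 = 17 + 16 = 33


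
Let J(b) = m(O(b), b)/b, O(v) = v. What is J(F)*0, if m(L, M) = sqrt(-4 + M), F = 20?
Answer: 0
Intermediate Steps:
J(b) = sqrt(-4 + b)/b
J(F)*0 = (sqrt(-4 + 20)/20)*0 = (sqrt(16)/20)*0 = ((1/20)*4)*0 = (1/5)*0 = 0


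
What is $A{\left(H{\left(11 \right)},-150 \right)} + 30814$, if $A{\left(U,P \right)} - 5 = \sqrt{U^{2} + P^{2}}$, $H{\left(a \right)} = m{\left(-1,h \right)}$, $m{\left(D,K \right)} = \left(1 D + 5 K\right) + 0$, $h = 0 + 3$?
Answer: $30819 + 2 \sqrt{5674} \approx 30970.0$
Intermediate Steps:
$h = 3$
$m{\left(D,K \right)} = D + 5 K$ ($m{\left(D,K \right)} = \left(D + 5 K\right) + 0 = D + 5 K$)
$H{\left(a \right)} = 14$ ($H{\left(a \right)} = -1 + 5 \cdot 3 = -1 + 15 = 14$)
$A{\left(U,P \right)} = 5 + \sqrt{P^{2} + U^{2}}$ ($A{\left(U,P \right)} = 5 + \sqrt{U^{2} + P^{2}} = 5 + \sqrt{P^{2} + U^{2}}$)
$A{\left(H{\left(11 \right)},-150 \right)} + 30814 = \left(5 + \sqrt{\left(-150\right)^{2} + 14^{2}}\right) + 30814 = \left(5 + \sqrt{22500 + 196}\right) + 30814 = \left(5 + \sqrt{22696}\right) + 30814 = \left(5 + 2 \sqrt{5674}\right) + 30814 = 30819 + 2 \sqrt{5674}$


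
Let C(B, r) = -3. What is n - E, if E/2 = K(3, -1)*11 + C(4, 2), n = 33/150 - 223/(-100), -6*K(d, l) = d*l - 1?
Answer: -373/60 ≈ -6.2167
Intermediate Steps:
K(d, l) = ⅙ - d*l/6 (K(d, l) = -(d*l - 1)/6 = -(-1 + d*l)/6 = ⅙ - d*l/6)
n = 49/20 (n = 33*(1/150) - 223*(-1/100) = 11/50 + 223/100 = 49/20 ≈ 2.4500)
E = 26/3 (E = 2*((⅙ - ⅙*3*(-1))*11 - 3) = 2*((⅙ + ½)*11 - 3) = 2*((⅔)*11 - 3) = 2*(22/3 - 3) = 2*(13/3) = 26/3 ≈ 8.6667)
n - E = 49/20 - 1*26/3 = 49/20 - 26/3 = -373/60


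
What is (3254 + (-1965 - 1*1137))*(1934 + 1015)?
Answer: 448248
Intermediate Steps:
(3254 + (-1965 - 1*1137))*(1934 + 1015) = (3254 + (-1965 - 1137))*2949 = (3254 - 3102)*2949 = 152*2949 = 448248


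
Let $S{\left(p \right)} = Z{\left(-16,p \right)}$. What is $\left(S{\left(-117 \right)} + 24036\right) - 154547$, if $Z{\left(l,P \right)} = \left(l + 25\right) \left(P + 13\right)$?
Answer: $-131447$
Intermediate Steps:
$Z{\left(l,P \right)} = \left(13 + P\right) \left(25 + l\right)$ ($Z{\left(l,P \right)} = \left(25 + l\right) \left(13 + P\right) = \left(13 + P\right) \left(25 + l\right)$)
$S{\left(p \right)} = 117 + 9 p$ ($S{\left(p \right)} = 325 + 13 \left(-16\right) + 25 p + p \left(-16\right) = 325 - 208 + 25 p - 16 p = 117 + 9 p$)
$\left(S{\left(-117 \right)} + 24036\right) - 154547 = \left(\left(117 + 9 \left(-117\right)\right) + 24036\right) - 154547 = \left(\left(117 - 1053\right) + 24036\right) - 154547 = \left(-936 + 24036\right) - 154547 = 23100 - 154547 = -131447$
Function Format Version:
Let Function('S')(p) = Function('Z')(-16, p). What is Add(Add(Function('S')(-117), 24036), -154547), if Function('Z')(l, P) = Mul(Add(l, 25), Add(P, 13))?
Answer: -131447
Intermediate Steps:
Function('Z')(l, P) = Mul(Add(13, P), Add(25, l)) (Function('Z')(l, P) = Mul(Add(25, l), Add(13, P)) = Mul(Add(13, P), Add(25, l)))
Function('S')(p) = Add(117, Mul(9, p)) (Function('S')(p) = Add(325, Mul(13, -16), Mul(25, p), Mul(p, -16)) = Add(325, -208, Mul(25, p), Mul(-16, p)) = Add(117, Mul(9, p)))
Add(Add(Function('S')(-117), 24036), -154547) = Add(Add(Add(117, Mul(9, -117)), 24036), -154547) = Add(Add(Add(117, -1053), 24036), -154547) = Add(Add(-936, 24036), -154547) = Add(23100, -154547) = -131447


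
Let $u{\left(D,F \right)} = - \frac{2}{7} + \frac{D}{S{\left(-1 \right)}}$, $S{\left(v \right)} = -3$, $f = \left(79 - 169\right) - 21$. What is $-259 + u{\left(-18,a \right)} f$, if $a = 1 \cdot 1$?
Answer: $- \frac{6253}{7} \approx -893.29$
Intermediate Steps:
$a = 1$
$f = -111$ ($f = -90 - 21 = -111$)
$u{\left(D,F \right)} = - \frac{2}{7} - \frac{D}{3}$ ($u{\left(D,F \right)} = - \frac{2}{7} + \frac{D}{-3} = \left(-2\right) \frac{1}{7} + D \left(- \frac{1}{3}\right) = - \frac{2}{7} - \frac{D}{3}$)
$-259 + u{\left(-18,a \right)} f = -259 + \left(- \frac{2}{7} - -6\right) \left(-111\right) = -259 + \left(- \frac{2}{7} + 6\right) \left(-111\right) = -259 + \frac{40}{7} \left(-111\right) = -259 - \frac{4440}{7} = - \frac{6253}{7}$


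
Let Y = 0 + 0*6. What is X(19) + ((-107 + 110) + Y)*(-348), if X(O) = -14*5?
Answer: -1114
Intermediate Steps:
X(O) = -70
Y = 0 (Y = 0 + 0 = 0)
X(19) + ((-107 + 110) + Y)*(-348) = -70 + ((-107 + 110) + 0)*(-348) = -70 + (3 + 0)*(-348) = -70 + 3*(-348) = -70 - 1044 = -1114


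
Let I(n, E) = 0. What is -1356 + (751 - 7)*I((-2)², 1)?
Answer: -1356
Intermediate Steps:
-1356 + (751 - 7)*I((-2)², 1) = -1356 + (751 - 7)*0 = -1356 + 744*0 = -1356 + 0 = -1356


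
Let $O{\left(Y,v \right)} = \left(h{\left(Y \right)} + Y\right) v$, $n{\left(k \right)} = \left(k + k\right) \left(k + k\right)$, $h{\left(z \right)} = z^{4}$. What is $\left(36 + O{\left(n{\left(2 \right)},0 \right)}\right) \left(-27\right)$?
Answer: $-972$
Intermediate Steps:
$n{\left(k \right)} = 4 k^{2}$ ($n{\left(k \right)} = 2 k 2 k = 4 k^{2}$)
$O{\left(Y,v \right)} = v \left(Y + Y^{4}\right)$ ($O{\left(Y,v \right)} = \left(Y^{4} + Y\right) v = \left(Y + Y^{4}\right) v = v \left(Y + Y^{4}\right)$)
$\left(36 + O{\left(n{\left(2 \right)},0 \right)}\right) \left(-27\right) = \left(36 + 4 \cdot 2^{2} \cdot 0 \left(1 + \left(4 \cdot 2^{2}\right)^{3}\right)\right) \left(-27\right) = \left(36 + 4 \cdot 4 \cdot 0 \left(1 + \left(4 \cdot 4\right)^{3}\right)\right) \left(-27\right) = \left(36 + 16 \cdot 0 \left(1 + 16^{3}\right)\right) \left(-27\right) = \left(36 + 16 \cdot 0 \left(1 + 4096\right)\right) \left(-27\right) = \left(36 + 16 \cdot 0 \cdot 4097\right) \left(-27\right) = \left(36 + 0\right) \left(-27\right) = 36 \left(-27\right) = -972$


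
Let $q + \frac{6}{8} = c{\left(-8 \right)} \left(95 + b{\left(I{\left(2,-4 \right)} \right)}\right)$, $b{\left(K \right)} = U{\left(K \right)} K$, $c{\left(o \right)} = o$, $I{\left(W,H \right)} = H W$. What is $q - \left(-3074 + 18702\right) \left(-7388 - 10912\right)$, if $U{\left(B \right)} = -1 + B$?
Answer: $\frac{1143964253}{4} \approx 2.8599 \cdot 10^{8}$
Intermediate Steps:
$b{\left(K \right)} = K \left(-1 + K\right)$ ($b{\left(K \right)} = \left(-1 + K\right) K = K \left(-1 + K\right)$)
$q = - \frac{5347}{4}$ ($q = - \frac{3}{4} - 8 \left(95 + \left(-4\right) 2 \left(-1 - 8\right)\right) = - \frac{3}{4} - 8 \left(95 - 8 \left(-1 - 8\right)\right) = - \frac{3}{4} - 8 \left(95 - -72\right) = - \frac{3}{4} - 8 \left(95 + 72\right) = - \frac{3}{4} - 1336 = - \frac{5347}{4} \approx -1336.8$)
$q - \left(-3074 + 18702\right) \left(-7388 - 10912\right) = - \frac{5347}{4} - \left(-3074 + 18702\right) \left(-7388 - 10912\right) = - \frac{5347}{4} - 15628 \left(-18300\right) = - \frac{5347}{4} - -285992400 = - \frac{5347}{4} + 285992400 = \frac{1143964253}{4}$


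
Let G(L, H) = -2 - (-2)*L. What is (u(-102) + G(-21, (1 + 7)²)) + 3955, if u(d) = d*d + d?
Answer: 14213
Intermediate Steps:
u(d) = d + d² (u(d) = d² + d = d + d²)
G(L, H) = -2 + 2*L
(u(-102) + G(-21, (1 + 7)²)) + 3955 = (-102*(1 - 102) + (-2 + 2*(-21))) + 3955 = (-102*(-101) + (-2 - 42)) + 3955 = (10302 - 44) + 3955 = 10258 + 3955 = 14213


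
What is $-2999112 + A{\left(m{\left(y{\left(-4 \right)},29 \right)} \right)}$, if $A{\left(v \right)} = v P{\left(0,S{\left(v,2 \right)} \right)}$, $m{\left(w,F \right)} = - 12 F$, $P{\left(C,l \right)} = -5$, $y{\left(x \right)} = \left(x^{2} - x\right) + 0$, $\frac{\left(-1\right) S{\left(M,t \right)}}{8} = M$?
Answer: $-2997372$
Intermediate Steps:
$S{\left(M,t \right)} = - 8 M$
$y{\left(x \right)} = x^{2} - x$
$A{\left(v \right)} = - 5 v$ ($A{\left(v \right)} = v \left(-5\right) = - 5 v$)
$-2999112 + A{\left(m{\left(y{\left(-4 \right)},29 \right)} \right)} = -2999112 - 5 \left(\left(-12\right) 29\right) = -2999112 - -1740 = -2999112 + 1740 = -2997372$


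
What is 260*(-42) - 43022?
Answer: -53942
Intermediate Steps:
260*(-42) - 43022 = -10920 - 43022 = -53942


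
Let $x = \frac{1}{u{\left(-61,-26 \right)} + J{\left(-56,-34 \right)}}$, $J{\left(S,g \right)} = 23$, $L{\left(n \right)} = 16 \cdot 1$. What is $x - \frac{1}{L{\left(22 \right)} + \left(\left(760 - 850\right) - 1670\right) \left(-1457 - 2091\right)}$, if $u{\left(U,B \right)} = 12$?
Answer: $\frac{6244461}{218557360} \approx 0.028571$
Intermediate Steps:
$L{\left(n \right)} = 16$
$x = \frac{1}{35}$ ($x = \frac{1}{12 + 23} = \frac{1}{35} \approx 0.028571$)
$x - \frac{1}{L{\left(22 \right)} + \left(\left(760 - 850\right) - 1670\right) \left(-1457 - 2091\right)} = \frac{1}{35} - \frac{1}{16 + \left(\left(760 - 850\right) - 1670\right) \left(-1457 - 2091\right)} = \frac{1}{35} - \frac{1}{16 + \left(\left(760 - 850\right) - 1670\right) \left(-3548\right)} = \frac{1}{35} - \frac{1}{16 + \left(-90 - 1670\right) \left(-3548\right)} = \frac{1}{35} - \frac{1}{16 - -6244480} = \frac{1}{35} - \frac{1}{16 + 6244480} = \frac{1}{35} - \frac{1}{6244496} = \frac{6244461}{218557360}$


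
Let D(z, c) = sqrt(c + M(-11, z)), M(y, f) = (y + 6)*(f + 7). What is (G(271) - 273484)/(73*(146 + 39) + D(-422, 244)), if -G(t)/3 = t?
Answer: -3704380985/182382706 + 274297*sqrt(2319)/182382706 ≈ -20.239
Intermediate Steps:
M(y, f) = (6 + y)*(7 + f)
G(t) = -3*t
D(z, c) = sqrt(-35 + c - 5*z) (D(z, c) = sqrt(c + (42 + 6*z + 7*(-11) + z*(-11))) = sqrt(c + (42 + 6*z - 77 - 11*z)) = sqrt(c + (-35 - 5*z)) = sqrt(-35 + c - 5*z))
(G(271) - 273484)/(73*(146 + 39) + D(-422, 244)) = (-3*271 - 273484)/(73*(146 + 39) + sqrt(-35 + 244 - 5*(-422))) = (-813 - 273484)/(73*185 + sqrt(-35 + 244 + 2110)) = -274297/(13505 + sqrt(2319))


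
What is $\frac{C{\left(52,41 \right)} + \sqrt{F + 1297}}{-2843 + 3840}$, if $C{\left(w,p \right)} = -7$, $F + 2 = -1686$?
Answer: $- \frac{7}{997} + \frac{i \sqrt{391}}{997} \approx -0.0070211 + 0.019833 i$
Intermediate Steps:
$F = -1688$ ($F = -2 - 1686 = -1688$)
$\frac{C{\left(52,41 \right)} + \sqrt{F + 1297}}{-2843 + 3840} = \frac{-7 + \sqrt{-1688 + 1297}}{-2843 + 3840} = \frac{-7 + \sqrt{-391}}{997} = \left(-7 + i \sqrt{391}\right) \frac{1}{997} = - \frac{7}{997} + \frac{i \sqrt{391}}{997}$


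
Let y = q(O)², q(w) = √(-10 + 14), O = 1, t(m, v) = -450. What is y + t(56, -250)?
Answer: -446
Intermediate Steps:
q(w) = 2 (q(w) = √4 = 2)
y = 4 (y = 2² = 4)
y + t(56, -250) = 4 - 450 = -446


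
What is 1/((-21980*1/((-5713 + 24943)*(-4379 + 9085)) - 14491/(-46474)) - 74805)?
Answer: -210286438206/15730411491922627 ≈ -1.3368e-5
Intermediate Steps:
1/((-21980*1/((-5713 + 24943)*(-4379 + 9085)) - 14491/(-46474)) - 74805) = 1/((-21980/(4706*19230) - 14491*(-1/46474)) - 74805) = 1/((-21980/90496380 + 14491/46474) - 74805) = 1/((-21980*1/90496380 + 14491/46474) - 74805) = 1/((-1099/4524819 + 14491/46474) - 74805) = 1/(65518077203/210286438206 - 74805) = 1/(-15730411491922627/210286438206) = -210286438206/15730411491922627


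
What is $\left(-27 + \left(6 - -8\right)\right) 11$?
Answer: $-143$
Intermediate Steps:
$\left(-27 + \left(6 - -8\right)\right) 11 = \left(-27 + \left(6 + 8\right)\right) 11 = \left(-27 + 14\right) 11 = \left(-13\right) 11 = -143$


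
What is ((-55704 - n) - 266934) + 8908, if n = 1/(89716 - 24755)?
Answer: -20380214531/64961 ≈ -3.1373e+5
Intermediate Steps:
n = 1/64961 ≈ 1.5394e-5
((-55704 - n) - 266934) + 8908 = ((-55704 - 1*1/64961) - 266934) + 8908 = ((-55704 - 1/64961) - 266934) + 8908 = (-3618587545/64961 - 266934) + 8908 = -20958887119/64961 + 8908 = -20380214531/64961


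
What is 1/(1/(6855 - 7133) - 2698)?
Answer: -278/750045 ≈ -0.00037064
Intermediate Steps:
1/(1/(6855 - 7133) - 2698) = 1/(1/(-278) - 2698) = 1/(-1/278 - 2698) = 1/(-750045/278) = -278/750045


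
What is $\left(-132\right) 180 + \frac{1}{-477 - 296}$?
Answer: $- \frac{18366481}{773} \approx -23760.0$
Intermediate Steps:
$\left(-132\right) 180 + \frac{1}{-477 - 296} = -23760 + \frac{1}{-773} = -23760 - \frac{1}{773} = - \frac{18366481}{773}$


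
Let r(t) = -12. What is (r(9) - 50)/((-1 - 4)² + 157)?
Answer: -31/91 ≈ -0.34066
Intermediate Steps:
(r(9) - 50)/((-1 - 4)² + 157) = (-12 - 50)/((-1 - 4)² + 157) = -62/((-5)² + 157) = -62/(25 + 157) = -62/182 = -62*1/182 = -31/91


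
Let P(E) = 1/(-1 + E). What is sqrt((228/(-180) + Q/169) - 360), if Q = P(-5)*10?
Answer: 2*I*sqrt(3434385)/195 ≈ 19.007*I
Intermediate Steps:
Q = -5/3 (Q = 10/(-1 - 5) = 10/(-6) = -1/6*10 = -5/3 ≈ -1.6667)
sqrt((228/(-180) + Q/169) - 360) = sqrt((228/(-180) - 5/3/169) - 360) = sqrt((228*(-1/180) - 5/3*1/169) - 360) = sqrt((-19/15 - 5/507) - 360) = sqrt(-3236/2535 - 360) = sqrt(-915836/2535) = 2*I*sqrt(3434385)/195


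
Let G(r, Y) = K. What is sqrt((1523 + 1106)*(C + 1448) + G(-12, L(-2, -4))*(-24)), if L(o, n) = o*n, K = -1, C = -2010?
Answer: I*sqrt(1477474) ≈ 1215.5*I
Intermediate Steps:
L(o, n) = n*o
G(r, Y) = -1
sqrt((1523 + 1106)*(C + 1448) + G(-12, L(-2, -4))*(-24)) = sqrt((1523 + 1106)*(-2010 + 1448) - 1*(-24)) = sqrt(2629*(-562) + 24) = sqrt(-1477498 + 24) = sqrt(-1477474) = I*sqrt(1477474)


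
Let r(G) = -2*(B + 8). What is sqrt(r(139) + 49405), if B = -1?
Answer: sqrt(49391) ≈ 222.24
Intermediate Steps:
r(G) = -14 (r(G) = -2*(-1 + 8) = -2*7 = -14)
sqrt(r(139) + 49405) = sqrt(-14 + 49405) = sqrt(49391)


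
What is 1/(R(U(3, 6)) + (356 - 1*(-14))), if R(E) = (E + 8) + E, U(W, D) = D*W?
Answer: 1/414 ≈ 0.0024155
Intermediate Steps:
R(E) = 8 + 2*E (R(E) = (8 + E) + E = 8 + 2*E)
1/(R(U(3, 6)) + (356 - 1*(-14))) = 1/((8 + 2*(6*3)) + (356 - 1*(-14))) = 1/((8 + 2*18) + (356 + 14)) = 1/((8 + 36) + 370) = 1/(44 + 370) = 1/414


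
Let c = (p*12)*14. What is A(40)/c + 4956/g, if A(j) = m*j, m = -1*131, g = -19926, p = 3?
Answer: -247477/23247 ≈ -10.646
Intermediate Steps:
m = -131
c = 504 (c = (3*12)*14 = 36*14 = 504)
A(j) = -131*j
A(40)/c + 4956/g = -131*40/504 + 4956/(-19926) = -5240*1/504 + 4956*(-1/19926) = -655/63 - 826/3321 = -247477/23247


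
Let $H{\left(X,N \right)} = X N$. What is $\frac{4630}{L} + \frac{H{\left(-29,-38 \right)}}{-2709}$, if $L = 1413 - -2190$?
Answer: $\frac{2857388}{3253509} \approx 0.87825$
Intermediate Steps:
$H{\left(X,N \right)} = N X$
$L = 3603$ ($L = 1413 + 2190 = 3603$)
$\frac{4630}{L} + \frac{H{\left(-29,-38 \right)}}{-2709} = \frac{4630}{3603} + \frac{\left(-38\right) \left(-29\right)}{-2709} = 4630 \cdot \frac{1}{3603} + 1102 \left(- \frac{1}{2709}\right) = \frac{4630}{3603} - \frac{1102}{2709} = \frac{2857388}{3253509}$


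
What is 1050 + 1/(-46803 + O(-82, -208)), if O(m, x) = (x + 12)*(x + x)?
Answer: 36469651/34733 ≈ 1050.0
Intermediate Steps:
O(m, x) = 2*x*(12 + x) (O(m, x) = (12 + x)*(2*x) = 2*x*(12 + x))
1050 + 1/(-46803 + O(-82, -208)) = 1050 + 1/(-46803 + 2*(-208)*(12 - 208)) = 1050 + 1/(-46803 + 2*(-208)*(-196)) = 1050 + 1/(-46803 + 81536) = 1050 + 1/34733 = 36469651/34733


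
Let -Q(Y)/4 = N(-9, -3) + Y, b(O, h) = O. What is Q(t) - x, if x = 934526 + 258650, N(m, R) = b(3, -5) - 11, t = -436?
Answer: -1191400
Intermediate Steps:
N(m, R) = -8 (N(m, R) = 3 - 11 = -8)
x = 1193176
Q(Y) = 32 - 4*Y (Q(Y) = -4*(-8 + Y) = 32 - 4*Y)
Q(t) - x = (32 - 4*(-436)) - 1*1193176 = (32 + 1744) - 1193176 = 1776 - 1193176 = -1191400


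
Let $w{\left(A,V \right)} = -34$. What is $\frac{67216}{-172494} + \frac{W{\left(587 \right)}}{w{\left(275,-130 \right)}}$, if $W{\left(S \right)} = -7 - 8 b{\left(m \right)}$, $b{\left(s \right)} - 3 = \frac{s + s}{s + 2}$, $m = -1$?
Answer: $\frac{151033}{2932398} \approx 0.051505$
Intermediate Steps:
$b{\left(s \right)} = 3 + \frac{2 s}{2 + s}$ ($b{\left(s \right)} = 3 + \frac{s + s}{s + 2} = 3 + \frac{2 s}{2 + s}$)
$W{\left(S \right)} = -15$ ($W{\left(S \right)} = -7 - 8 \frac{6 + 5 \left(-1\right)}{2 - 1} = -7 - 8 \frac{6 - 5}{1} = -7 - 8 \cdot 1 \cdot 1 = -7 - 8 = -15$)
$\frac{67216}{-172494} + \frac{W{\left(587 \right)}}{w{\left(275,-130 \right)}} = \frac{67216}{-172494} - \frac{15}{-34} = 67216 \left(- \frac{1}{172494}\right) - - \frac{15}{34} = - \frac{33608}{86247} + \frac{15}{34} = \frac{151033}{2932398}$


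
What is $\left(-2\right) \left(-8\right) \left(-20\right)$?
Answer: $-320$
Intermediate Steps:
$\left(-2\right) \left(-8\right) \left(-20\right) = 16 \left(-20\right) = -320$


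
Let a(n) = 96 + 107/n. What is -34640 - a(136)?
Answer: -4724203/136 ≈ -34737.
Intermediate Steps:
-34640 - a(136) = -34640 - (96 + 107/136) = -34640 - 1*13163/136 = -34640 - 13163/136 = -4724203/136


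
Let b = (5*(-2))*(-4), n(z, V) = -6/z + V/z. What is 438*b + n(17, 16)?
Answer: 297850/17 ≈ 17521.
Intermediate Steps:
b = 40 (b = -10*(-4) = 40)
438*b + n(17, 16) = 438*40 + (-6 + 16)/17 = 17520 + (1/17)*10 = 17520 + 10/17 = 297850/17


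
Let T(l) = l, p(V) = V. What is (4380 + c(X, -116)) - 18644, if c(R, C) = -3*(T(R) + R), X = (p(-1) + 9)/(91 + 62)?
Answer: -727480/51 ≈ -14264.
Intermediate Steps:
X = 8/153 (X = (-1 + 9)/(91 + 62) = 8/153 ≈ 0.052288)
c(R, C) = -6*R (c(R, C) = -3*(R + R) = -6*R)
(4380 + c(X, -116)) - 18644 = (4380 - 6*8/153) - 18644 = (4380 - 16/51) - 18644 = 223364/51 - 18644 = -727480/51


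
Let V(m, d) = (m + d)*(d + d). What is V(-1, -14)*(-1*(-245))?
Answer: 102900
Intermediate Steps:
V(m, d) = 2*d*(d + m) (V(m, d) = (d + m)*(2*d) = 2*d*(d + m))
V(-1, -14)*(-1*(-245)) = (2*(-14)*(-14 - 1))*(-1*(-245)) = (2*(-14)*(-15))*245 = 420*245 = 102900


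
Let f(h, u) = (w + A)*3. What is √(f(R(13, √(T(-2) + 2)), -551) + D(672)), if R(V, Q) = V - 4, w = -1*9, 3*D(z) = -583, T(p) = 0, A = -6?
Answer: I*√2154/3 ≈ 15.47*I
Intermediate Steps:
D(z) = -583/3 (D(z) = (⅓)*(-583) = -583/3)
w = -9
R(V, Q) = -4 + V
f(h, u) = -45 (f(h, u) = (-9 - 6)*3 = -15*3 = -45)
√(f(R(13, √(T(-2) + 2)), -551) + D(672)) = √(-45 - 583/3) = √(-718/3) = I*√2154/3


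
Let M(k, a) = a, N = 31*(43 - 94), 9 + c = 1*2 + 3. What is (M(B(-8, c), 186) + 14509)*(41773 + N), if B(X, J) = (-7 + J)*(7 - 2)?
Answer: 590621440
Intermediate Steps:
c = -4 (c = -9 + (1*2 + 3) = -9 + (2 + 3) = -9 + 5 = -4)
N = -1581 (N = 31*(-51) = -1581)
B(X, J) = -35 + 5*J (B(X, J) = (-7 + J)*5 = -35 + 5*J)
(M(B(-8, c), 186) + 14509)*(41773 + N) = (186 + 14509)*(41773 - 1581) = 14695*40192 = 590621440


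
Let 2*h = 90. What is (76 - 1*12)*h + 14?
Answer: 2894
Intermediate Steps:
h = 45 (h = (½)*90 = 45)
(76 - 1*12)*h + 14 = (76 - 1*12)*45 + 14 = (76 - 12)*45 + 14 = 64*45 + 14 = 2880 + 14 = 2894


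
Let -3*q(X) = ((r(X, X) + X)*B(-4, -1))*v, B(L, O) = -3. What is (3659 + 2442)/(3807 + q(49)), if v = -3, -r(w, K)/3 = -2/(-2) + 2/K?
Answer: 298949/179799 ≈ 1.6627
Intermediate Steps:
r(w, K) = -3 - 6/K (r(w, K) = -3*(-2/(-2) + 2/K) = -3*(-2*(-1/2) + 2/K) = -3*(1 + 2/K) = -3 - 6/K)
q(X) = 9 - 3*X + 18/X (q(X) = -((-3 - 6/X) + X)*(-3)*(-3)/3 = -(-3 + X - 6/X)*(-3)*(-3)/3 = -(9 - 3*X + 18/X)*(-3)/3 = -(-27 - 54/X + 9*X)/3 = 9 - 3*X + 18/X)
(3659 + 2442)/(3807 + q(49)) = (3659 + 2442)/(3807 + (9 - 3*49 + 18/49)) = 6101/(3807 + (9 - 147 + 18*(1/49))) = 6101/(3807 + (9 - 147 + 18/49)) = 6101/(3807 - 6744/49) = 6101/(179799/49) = 6101*(49/179799) = 298949/179799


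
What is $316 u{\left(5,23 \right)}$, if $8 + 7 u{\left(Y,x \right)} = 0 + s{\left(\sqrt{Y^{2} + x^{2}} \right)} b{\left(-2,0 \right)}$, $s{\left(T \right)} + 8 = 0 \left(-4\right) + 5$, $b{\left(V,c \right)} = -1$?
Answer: $- \frac{1580}{7} \approx -225.71$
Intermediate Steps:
$s{\left(T \right)} = -3$ ($s{\left(T \right)} = -8 + \left(0 \left(-4\right) + 5\right) = -8 + \left(0 + 5\right) = -8 + 5 = -3$)
$u{\left(Y,x \right)} = - \frac{5}{7}$ ($u{\left(Y,x \right)} = - \frac{8}{7} + \frac{0 - -3}{7} = - \frac{8}{7} + \frac{0 + 3}{7} = - \frac{8}{7} + \frac{1}{7} \cdot 3 = - \frac{8}{7} + \frac{3}{7} = - \frac{5}{7}$)
$316 u{\left(5,23 \right)} = 316 \left(- \frac{5}{7}\right) = - \frac{1580}{7}$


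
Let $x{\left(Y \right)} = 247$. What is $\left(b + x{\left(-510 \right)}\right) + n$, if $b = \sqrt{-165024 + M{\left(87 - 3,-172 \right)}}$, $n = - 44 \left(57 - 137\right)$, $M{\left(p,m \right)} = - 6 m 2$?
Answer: $3767 + 4 i \sqrt{10185} \approx 3767.0 + 403.68 i$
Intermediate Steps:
$M{\left(p,m \right)} = - 12 m$
$n = 3520$ ($n = - 44 \left(57 - 137\right) = \left(-44\right) \left(-80\right) = 3520$)
$b = 4 i \sqrt{10185}$ ($b = \sqrt{-165024 - -2064} = \sqrt{-165024 + 2064} = \sqrt{-162960} = 4 i \sqrt{10185} \approx 403.68 i$)
$\left(b + x{\left(-510 \right)}\right) + n = \left(4 i \sqrt{10185} + 247\right) + 3520 = \left(247 + 4 i \sqrt{10185}\right) + 3520 = 3767 + 4 i \sqrt{10185}$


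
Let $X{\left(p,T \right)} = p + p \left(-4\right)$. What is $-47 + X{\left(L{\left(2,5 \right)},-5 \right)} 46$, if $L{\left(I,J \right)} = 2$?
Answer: $-323$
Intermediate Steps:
$X{\left(p,T \right)} = - 3 p$ ($X{\left(p,T \right)} = p - 4 p = - 3 p$)
$-47 + X{\left(L{\left(2,5 \right)},-5 \right)} 46 = -47 + \left(-3\right) 2 \cdot 46 = -47 - 276 = -323$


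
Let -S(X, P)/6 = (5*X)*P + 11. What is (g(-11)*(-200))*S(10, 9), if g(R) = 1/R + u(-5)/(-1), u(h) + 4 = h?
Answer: 54213600/11 ≈ 4.9285e+6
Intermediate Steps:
u(h) = -4 + h
S(X, P) = -66 - 30*P*X (S(X, P) = -6*((5*X)*P + 11) = -6*(5*P*X + 11) = -6*(11 + 5*P*X) = -66 - 30*P*X)
g(R) = 9 + 1/R (g(R) = 1/R + (-4 - 5)/(-1) = 1/R - 9*(-1) = 1/R + 9 = 9 + 1/R)
(g(-11)*(-200))*S(10, 9) = ((9 + 1/(-11))*(-200))*(-66 - 30*9*10) = ((9 - 1/11)*(-200))*(-66 - 2700) = ((98/11)*(-200))*(-2766) = -19600/11*(-2766) = 54213600/11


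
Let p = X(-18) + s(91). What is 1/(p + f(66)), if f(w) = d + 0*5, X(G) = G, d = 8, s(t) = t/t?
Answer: -⅑ ≈ -0.11111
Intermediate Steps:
s(t) = 1
f(w) = 8 (f(w) = 8 + 0*5 = 8 + 0 = 8)
p = -17 (p = -18 + 1 = -17)
1/(p + f(66)) = 1/(-17 + 8) = 1/(-9) = -⅑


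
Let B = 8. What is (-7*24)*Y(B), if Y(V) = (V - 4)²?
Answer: -2688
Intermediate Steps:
Y(V) = (-4 + V)²
(-7*24)*Y(B) = (-7*24)*(-4 + 8)² = -168*4² = -168*16 = -2688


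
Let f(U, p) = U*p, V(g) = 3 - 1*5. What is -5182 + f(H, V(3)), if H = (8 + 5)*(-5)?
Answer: -5052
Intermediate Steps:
V(g) = -2 (V(g) = 3 - 5 = -2)
H = -65 (H = 13*(-5) = -65)
-5182 + f(H, V(3)) = -5182 - 65*(-2) = -5182 + 130 = -5052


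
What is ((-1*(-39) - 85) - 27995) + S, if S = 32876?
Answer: 4835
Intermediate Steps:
((-1*(-39) - 85) - 27995) + S = ((-1*(-39) - 85) - 27995) + 32876 = ((39 - 85) - 27995) + 32876 = (-46 - 27995) + 32876 = -28041 + 32876 = 4835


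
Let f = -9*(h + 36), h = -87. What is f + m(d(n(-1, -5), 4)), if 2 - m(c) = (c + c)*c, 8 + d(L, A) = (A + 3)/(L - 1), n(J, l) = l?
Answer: 5273/18 ≈ 292.94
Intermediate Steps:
d(L, A) = -8 + (3 + A)/(-1 + L) (d(L, A) = -8 + (A + 3)/(L - 1) = -8 + (3 + A)/(-1 + L))
m(c) = 2 - 2*c**2 (m(c) = 2 - (c + c)*c = 2 - 2*c*c = 2 - 2*c**2)
f = 459 (f = -9*(-87 + 36) = -9*(-51) = 459)
f + m(d(n(-1, -5), 4)) = 459 + (2 - 2*(11 + 4 - 8*(-5))**2/(-1 - 5)**2) = 459 + (2 - 2*(11 + 4 + 40)**2/36) = 459 + (2 - 2*(-1/6*55)**2) = 459 + (2 - 2*(-55/6)**2) = 459 + (2 - 2*3025/36) = 459 + (2 - 3025/18) = 459 - 2989/18 = 5273/18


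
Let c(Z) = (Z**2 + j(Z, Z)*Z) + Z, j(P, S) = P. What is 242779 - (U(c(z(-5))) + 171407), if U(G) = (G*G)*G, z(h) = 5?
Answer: -95003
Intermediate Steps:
c(Z) = Z + 2*Z**2 (c(Z) = (Z**2 + Z*Z) + Z = (Z**2 + Z**2) + Z = 2*Z**2 + Z = Z + 2*Z**2)
U(G) = G**3 (U(G) = G**2*G = G**3)
242779 - (U(c(z(-5))) + 171407) = 242779 - ((5*(1 + 2*5))**3 + 171407) = 242779 - ((5*(1 + 10))**3 + 171407) = 242779 - ((5*11)**3 + 171407) = 242779 - (55**3 + 171407) = 242779 - (166375 + 171407) = 242779 - 1*337782 = 242779 - 337782 = -95003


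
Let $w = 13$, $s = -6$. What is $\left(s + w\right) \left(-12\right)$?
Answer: $-84$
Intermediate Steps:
$\left(s + w\right) \left(-12\right) = \left(-6 + 13\right) \left(-12\right) = 7 \left(-12\right) = -84$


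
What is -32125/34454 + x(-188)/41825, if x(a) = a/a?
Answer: -27420279/29408950 ≈ -0.93238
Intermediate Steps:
x(a) = 1
-32125/34454 + x(-188)/41825 = -32125/34454 + 1/41825 = -27420279/29408950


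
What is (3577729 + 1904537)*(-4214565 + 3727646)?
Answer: -2669419478454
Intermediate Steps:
(3577729 + 1904537)*(-4214565 + 3727646) = 5482266*(-486919) = -2669419478454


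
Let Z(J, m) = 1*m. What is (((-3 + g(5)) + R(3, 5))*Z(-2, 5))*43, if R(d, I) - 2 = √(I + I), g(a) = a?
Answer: 860 + 215*√10 ≈ 1539.9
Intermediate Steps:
Z(J, m) = m
R(d, I) = 2 + √2*√I (R(d, I) = 2 + √(I + I) = 2 + √(2*I) = 2 + √2*√I)
(((-3 + g(5)) + R(3, 5))*Z(-2, 5))*43 = (((-3 + 5) + (2 + √2*√5))*5)*43 = ((2 + (2 + √10))*5)*43 = ((4 + √10)*5)*43 = (20 + 5*√10)*43 = 860 + 215*√10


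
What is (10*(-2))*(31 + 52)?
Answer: -1660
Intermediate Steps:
(10*(-2))*(31 + 52) = -20*83 = -1660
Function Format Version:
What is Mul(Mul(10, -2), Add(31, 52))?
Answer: -1660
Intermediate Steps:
Mul(Mul(10, -2), Add(31, 52)) = Mul(-20, 83) = -1660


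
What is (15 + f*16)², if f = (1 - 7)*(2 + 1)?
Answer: 74529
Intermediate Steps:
f = -18 (f = -6*3 = -18)
(15 + f*16)² = (15 - 18*16)² = (15 - 288)² = (-273)² = 74529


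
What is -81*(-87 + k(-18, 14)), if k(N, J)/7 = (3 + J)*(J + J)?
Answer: -262845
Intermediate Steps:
k(N, J) = 14*J*(3 + J) (k(N, J) = 7*((3 + J)*(J + J)) = 7*((3 + J)*(2*J)) = 7*(2*J*(3 + J)) = 14*J*(3 + J))
-81*(-87 + k(-18, 14)) = -81*(-87 + 14*14*(3 + 14)) = -81*(-87 + 14*14*17) = -81*(-87 + 3332) = -81*3245 = -262845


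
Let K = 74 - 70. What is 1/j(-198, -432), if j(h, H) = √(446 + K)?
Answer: √2/30 ≈ 0.047140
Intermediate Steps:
K = 4
j(h, H) = 15*√2 (j(h, H) = √(446 + 4) = √450 = 15*√2)
1/j(-198, -432) = 1/(15*√2) = √2/30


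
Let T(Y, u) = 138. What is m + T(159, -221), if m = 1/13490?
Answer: 1861621/13490 ≈ 138.00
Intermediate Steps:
m = 1/13490 ≈ 7.4129e-5
m + T(159, -221) = 1/13490 + 138 = 1861621/13490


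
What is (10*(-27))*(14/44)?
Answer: -945/11 ≈ -85.909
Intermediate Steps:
(10*(-27))*(14/44) = -3780/44 = -270*7/22 = -945/11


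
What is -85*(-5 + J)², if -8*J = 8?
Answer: -3060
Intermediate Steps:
J = -1 (J = -⅛*8 = -1)
-85*(-5 + J)² = -85*(-5 - 1)² = -85*(-6)² = -85*36 = -3060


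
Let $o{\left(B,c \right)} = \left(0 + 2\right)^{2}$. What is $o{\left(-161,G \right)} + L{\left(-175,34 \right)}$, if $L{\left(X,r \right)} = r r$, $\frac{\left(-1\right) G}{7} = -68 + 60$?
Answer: $1160$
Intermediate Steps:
$G = 56$ ($G = - 7 \left(-68 + 60\right) = \left(-7\right) \left(-8\right) = 56$)
$o{\left(B,c \right)} = 4$ ($o{\left(B,c \right)} = 2^{2} = 4$)
$L{\left(X,r \right)} = r^{2}$
$o{\left(-161,G \right)} + L{\left(-175,34 \right)} = 4 + 34^{2} = 4 + 1156 = 1160$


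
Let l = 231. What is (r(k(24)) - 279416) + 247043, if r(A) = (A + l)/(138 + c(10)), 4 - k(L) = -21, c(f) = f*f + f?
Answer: -1003531/31 ≈ -32372.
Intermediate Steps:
c(f) = f + f² (c(f) = f² + f = f + f²)
k(L) = 25 (k(L) = 4 - 1*(-21) = 4 + 21 = 25)
r(A) = 231/248 + A/248 (r(A) = (A + 231)/(138 + 10*(1 + 10)) = (231 + A)/(138 + 10*11) = (231 + A)/(138 + 110) = (231 + A)/248 = (231 + A)*(1/248) = 231/248 + A/248)
(r(k(24)) - 279416) + 247043 = ((231/248 + (1/248)*25) - 279416) + 247043 = ((231/248 + 25/248) - 279416) + 247043 = (32/31 - 279416) + 247043 = -8661864/31 + 247043 = -1003531/31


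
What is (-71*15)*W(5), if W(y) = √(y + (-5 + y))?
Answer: -1065*√5 ≈ -2381.4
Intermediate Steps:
W(y) = √(-5 + 2*y)
(-71*15)*W(5) = (-71*15)*√(-5 + 2*5) = -1065*√(-5 + 10) = -1065*√5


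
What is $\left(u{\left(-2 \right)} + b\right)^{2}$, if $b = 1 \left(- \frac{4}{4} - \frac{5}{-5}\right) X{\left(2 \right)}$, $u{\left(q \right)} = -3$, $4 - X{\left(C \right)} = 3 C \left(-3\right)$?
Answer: $9$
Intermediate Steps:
$X{\left(C \right)} = 4 + 9 C$ ($X{\left(C \right)} = 4 - 3 C \left(-3\right) = 4 - - 9 C = 4 + 9 C$)
$b = 0$ ($b = 1 \left(- \frac{4}{4} - \frac{5}{-5}\right) \left(4 + 9 \cdot 2\right) = 1 \left(\left(-4\right) \frac{1}{4} - -1\right) \left(4 + 18\right) = 1 \left(-1 + 1\right) 22 = 1 \cdot 0 \cdot 22 = 0 \cdot 22 = 0$)
$\left(u{\left(-2 \right)} + b\right)^{2} = \left(-3 + 0\right)^{2} = \left(-3\right)^{2} = 9$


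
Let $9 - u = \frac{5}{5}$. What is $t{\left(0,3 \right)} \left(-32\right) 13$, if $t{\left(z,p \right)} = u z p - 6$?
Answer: $2496$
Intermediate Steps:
$u = 8$ ($u = 9 - \frac{5}{5} = 9 - 5 \cdot \frac{1}{5} = 9 - 1 = 8$)
$t{\left(z,p \right)} = -6 + 8 p z$ ($t{\left(z,p \right)} = 8 z p - 6 = 8 p z - 6 = -6 + 8 p z$)
$t{\left(0,3 \right)} \left(-32\right) 13 = \left(-6 + 8 \cdot 3 \cdot 0\right) \left(-32\right) 13 = \left(-6 + 0\right) \left(-32\right) 13 = \left(-6\right) \left(-32\right) 13 = 192 \cdot 13 = 2496$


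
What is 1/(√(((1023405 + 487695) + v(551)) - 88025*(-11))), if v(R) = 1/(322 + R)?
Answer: 3*√52488988618/1082247188 ≈ 0.00063508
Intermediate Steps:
1/(√(((1023405 + 487695) + v(551)) - 88025*(-11))) = 1/(√(((1023405 + 487695) + 1/(322 + 551)) - 88025*(-11))) = 1/(√((1511100 + 1/873) + 968275)) = 1/(√(1319190301/873 + 968275)) = 1/(√(2164494376/873)) = 1/(2*√52488988618/291) = 3*√52488988618/1082247188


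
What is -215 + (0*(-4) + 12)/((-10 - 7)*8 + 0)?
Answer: -7313/34 ≈ -215.09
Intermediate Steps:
-215 + (0*(-4) + 12)/((-10 - 7)*8 + 0) = -215 + (0 + 12)/(-17*8 + 0) = -215 + 12/(-136 + 0) = -215 + 12/(-136) = -215 - 1/136*12 = -215 - 3/34 = -7313/34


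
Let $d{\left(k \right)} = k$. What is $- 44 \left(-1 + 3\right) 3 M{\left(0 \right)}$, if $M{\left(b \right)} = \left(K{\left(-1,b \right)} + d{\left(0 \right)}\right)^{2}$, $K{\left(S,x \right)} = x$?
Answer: $0$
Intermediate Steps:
$M{\left(b \right)} = b^{2}$ ($M{\left(b \right)} = \left(b + 0\right)^{2} = b^{2}$)
$- 44 \left(-1 + 3\right) 3 M{\left(0 \right)} = - 44 \left(-1 + 3\right) 3 \cdot 0^{2} = - 44 \cdot 2 \cdot 3 \cdot 0 = \left(-44\right) 6 \cdot 0 = \left(-264\right) 0 = 0$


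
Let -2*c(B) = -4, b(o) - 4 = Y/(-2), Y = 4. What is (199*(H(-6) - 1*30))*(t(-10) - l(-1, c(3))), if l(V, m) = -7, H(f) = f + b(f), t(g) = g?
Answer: 20298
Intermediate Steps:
b(o) = 2 (b(o) = 4 + 4/(-2) = 4 + 4*(-½) = 4 - 2 = 2)
c(B) = 2 (c(B) = -½*(-4) = 2)
H(f) = 2 + f (H(f) = f + 2 = 2 + f)
(199*(H(-6) - 1*30))*(t(-10) - l(-1, c(3))) = (199*((2 - 6) - 1*30))*(-10 - 1*(-7)) = (199*(-4 - 30))*(-10 + 7) = (199*(-34))*(-3) = -6766*(-3) = 20298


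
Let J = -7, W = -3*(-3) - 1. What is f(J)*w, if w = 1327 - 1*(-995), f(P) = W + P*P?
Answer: 132354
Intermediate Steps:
W = 8 (W = 9 - 1 = 8)
f(P) = 8 + P² (f(P) = 8 + P*P = 8 + P²)
w = 2322 (w = 1327 + 995 = 2322)
f(J)*w = (8 + (-7)²)*2322 = (8 + 49)*2322 = 57*2322 = 132354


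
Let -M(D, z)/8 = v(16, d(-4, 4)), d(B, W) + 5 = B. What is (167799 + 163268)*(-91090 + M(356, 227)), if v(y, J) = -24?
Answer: -30093328166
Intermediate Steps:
d(B, W) = -5 + B
M(D, z) = 192 (M(D, z) = -8*(-24) = 192)
(167799 + 163268)*(-91090 + M(356, 227)) = (167799 + 163268)*(-91090 + 192) = 331067*(-90898) = -30093328166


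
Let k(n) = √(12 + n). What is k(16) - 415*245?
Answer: -101675 + 2*√7 ≈ -1.0167e+5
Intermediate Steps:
k(16) - 415*245 = √(12 + 16) - 415*245 = √28 - 101675 = 2*√7 - 101675 = -101675 + 2*√7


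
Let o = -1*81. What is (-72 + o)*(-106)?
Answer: 16218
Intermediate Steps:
o = -81
(-72 + o)*(-106) = (-72 - 81)*(-106) = -153*(-106) = 16218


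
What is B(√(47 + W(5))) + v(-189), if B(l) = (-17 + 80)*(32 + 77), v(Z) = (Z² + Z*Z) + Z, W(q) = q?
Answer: 78120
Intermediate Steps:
v(Z) = Z + 2*Z² (v(Z) = (Z² + Z²) + Z = 2*Z² + Z = Z + 2*Z²)
B(l) = 6867 (B(l) = 63*109 = 6867)
B(√(47 + W(5))) + v(-189) = 6867 - 189*(1 + 2*(-189)) = 6867 - 189*(1 - 378) = 6867 - 189*(-377) = 6867 + 71253 = 78120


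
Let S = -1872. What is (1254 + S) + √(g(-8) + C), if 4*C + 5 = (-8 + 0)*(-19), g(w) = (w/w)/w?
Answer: -618 + √586/4 ≈ -611.95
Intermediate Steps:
g(w) = 1/w
C = 147/4 (C = -5/4 + ((-8 + 0)*(-19))/4 = -5/4 + (-8*(-19))/4 = -5/4 + (¼)*152 = -5/4 + 38 = 147/4 ≈ 36.750)
(1254 + S) + √(g(-8) + C) = (1254 - 1872) + √(1/(-8) + 147/4) = -618 + √(-⅛ + 147/4) = -618 + √(293/8) = -618 + √586/4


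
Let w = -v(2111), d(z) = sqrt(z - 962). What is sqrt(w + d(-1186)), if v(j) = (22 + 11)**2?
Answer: sqrt(-1089 + 2*I*sqrt(537)) ≈ 0.7021 + 33.007*I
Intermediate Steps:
d(z) = sqrt(-962 + z)
v(j) = 1089 (v(j) = 33**2 = 1089)
w = -1089 (w = -1*1089 = -1089)
sqrt(w + d(-1186)) = sqrt(-1089 + sqrt(-962 - 1186)) = sqrt(-1089 + sqrt(-2148)) = sqrt(-1089 + 2*I*sqrt(537))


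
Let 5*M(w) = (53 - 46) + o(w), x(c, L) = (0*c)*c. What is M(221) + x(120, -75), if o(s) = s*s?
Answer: 48848/5 ≈ 9769.6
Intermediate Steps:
o(s) = s**2
x(c, L) = 0 (x(c, L) = 0*c = 0)
M(w) = 7/5 + w**2/5 (M(w) = ((53 - 46) + w**2)/5 = (7 + w**2)/5 = 7/5 + w**2/5)
M(221) + x(120, -75) = (7/5 + (1/5)*221**2) + 0 = (7/5 + (1/5)*48841) + 0 = (7/5 + 48841/5) + 0 = 48848/5 + 0 = 48848/5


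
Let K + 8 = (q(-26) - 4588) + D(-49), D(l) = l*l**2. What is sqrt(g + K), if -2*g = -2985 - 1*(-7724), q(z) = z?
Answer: I*sqrt(498562)/2 ≈ 353.04*I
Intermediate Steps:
g = -4739/2 (g = -(-2985 - 1*(-7724))/2 = -(-2985 + 7724)/2 = -1/2*4739 = -4739/2 ≈ -2369.5)
D(l) = l**3
K = -122271 (K = -8 + ((-26 - 4588) + (-49)**3) = -8 + (-4614 - 117649) = -8 - 122263 = -122271)
sqrt(g + K) = sqrt(-4739/2 - 122271) = sqrt(-249281/2) = I*sqrt(498562)/2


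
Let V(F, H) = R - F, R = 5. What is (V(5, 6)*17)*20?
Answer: 0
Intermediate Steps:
V(F, H) = 5 - F
(V(5, 6)*17)*20 = ((5 - 1*5)*17)*20 = ((5 - 5)*17)*20 = (0*17)*20 = 0*20 = 0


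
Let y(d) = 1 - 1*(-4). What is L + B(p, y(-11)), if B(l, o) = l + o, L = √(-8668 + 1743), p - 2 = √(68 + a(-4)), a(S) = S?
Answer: 15 + 5*I*√277 ≈ 15.0 + 83.217*I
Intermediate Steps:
y(d) = 5 (y(d) = 1 + 4 = 5)
p = 10 (p = 2 + √(68 - 4) = 2 + √64 = 2 + 8 = 10)
L = 5*I*√277 (L = √(-6925) = 5*I*√277 ≈ 83.217*I)
L + B(p, y(-11)) = 5*I*√277 + (10 + 5) = 5*I*√277 + 15 = 15 + 5*I*√277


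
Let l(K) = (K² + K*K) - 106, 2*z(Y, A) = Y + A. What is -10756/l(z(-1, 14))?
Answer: 21512/43 ≈ 500.28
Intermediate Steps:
z(Y, A) = A/2 + Y/2 (z(Y, A) = (Y + A)/2 = (A + Y)/2 = A/2 + Y/2)
l(K) = -106 + 2*K² (l(K) = (K² + K²) - 106 = 2*K² - 106 = -106 + 2*K²)
-10756/l(z(-1, 14)) = -10756/(-106 + 2*((½)*14 + (½)*(-1))²) = -10756/(-106 + 2*(7 - ½)²) = -10756/(-106 + 2*(13/2)²) = -10756/(-106 + 2*(169/4)) = -10756/(-106 + 169/2) = -10756/(-43/2) = -10756*(-2/43) = 21512/43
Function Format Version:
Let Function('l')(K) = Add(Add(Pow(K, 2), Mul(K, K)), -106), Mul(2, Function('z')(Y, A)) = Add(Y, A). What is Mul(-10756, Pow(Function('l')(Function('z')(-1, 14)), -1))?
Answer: Rational(21512, 43) ≈ 500.28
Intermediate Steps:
Function('z')(Y, A) = Add(Mul(Rational(1, 2), A), Mul(Rational(1, 2), Y)) (Function('z')(Y, A) = Mul(Rational(1, 2), Add(Y, A)) = Mul(Rational(1, 2), Add(A, Y)) = Add(Mul(Rational(1, 2), A), Mul(Rational(1, 2), Y)))
Function('l')(K) = Add(-106, Mul(2, Pow(K, 2))) (Function('l')(K) = Add(Add(Pow(K, 2), Pow(K, 2)), -106) = Add(Mul(2, Pow(K, 2)), -106) = Add(-106, Mul(2, Pow(K, 2))))
Mul(-10756, Pow(Function('l')(Function('z')(-1, 14)), -1)) = Mul(-10756, Pow(Add(-106, Mul(2, Pow(Add(Mul(Rational(1, 2), 14), Mul(Rational(1, 2), -1)), 2))), -1)) = Mul(-10756, Pow(Add(-106, Mul(2, Pow(Add(7, Rational(-1, 2)), 2))), -1)) = Mul(-10756, Pow(Add(-106, Mul(2, Pow(Rational(13, 2), 2))), -1)) = Mul(-10756, Pow(Add(-106, Mul(2, Rational(169, 4))), -1)) = Mul(-10756, Pow(Add(-106, Rational(169, 2)), -1)) = Mul(-10756, Pow(Rational(-43, 2), -1)) = Mul(-10756, Rational(-2, 43)) = Rational(21512, 43)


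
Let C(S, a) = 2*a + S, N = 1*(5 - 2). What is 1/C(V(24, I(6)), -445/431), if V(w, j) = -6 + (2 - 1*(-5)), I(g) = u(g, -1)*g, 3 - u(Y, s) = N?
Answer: -431/459 ≈ -0.93900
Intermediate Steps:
N = 3 (N = 1*3 = 3)
u(Y, s) = 0 (u(Y, s) = 3 - 1*3 = 3 - 3 = 0)
I(g) = 0 (I(g) = 0*g = 0)
V(w, j) = 1 (V(w, j) = -6 + (2 + 5) = -6 + 7 = 1)
C(S, a) = S + 2*a
1/C(V(24, I(6)), -445/431) = 1/(1 + 2*(-445/431)) = 1/(1 - 890/431) = 1/(-459/431) = -431/459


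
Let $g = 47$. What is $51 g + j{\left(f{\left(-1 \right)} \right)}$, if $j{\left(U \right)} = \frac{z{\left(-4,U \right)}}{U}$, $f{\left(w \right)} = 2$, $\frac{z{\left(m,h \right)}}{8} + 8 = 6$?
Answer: $2389$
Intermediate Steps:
$z{\left(m,h \right)} = -16$ ($z{\left(m,h \right)} = -64 + 8 \cdot 6 = -64 + 48 = -16$)
$j{\left(U \right)} = - \frac{16}{U}$
$51 g + j{\left(f{\left(-1 \right)} \right)} = 51 \cdot 47 - \frac{16}{2} = 2397 - 8 = 2389$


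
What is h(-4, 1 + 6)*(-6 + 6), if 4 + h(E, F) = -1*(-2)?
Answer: 0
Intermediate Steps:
h(E, F) = -2 (h(E, F) = -4 - 1*(-2) = -4 + 2 = -2)
h(-4, 1 + 6)*(-6 + 6) = -2*(-6 + 6) = -2*0 = 0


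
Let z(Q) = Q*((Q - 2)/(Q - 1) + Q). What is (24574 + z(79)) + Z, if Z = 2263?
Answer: 2586167/78 ≈ 33156.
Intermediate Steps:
z(Q) = Q*(Q + (-2 + Q)/(-1 + Q)) (z(Q) = Q*((-2 + Q)/(-1 + Q) + Q) = Q*(Q + (-2 + Q)/(-1 + Q)))
(24574 + z(79)) + Z = (24574 + 79*(-2 + 79²)/(-1 + 79)) + 2263 = (24574 + 79*(-2 + 6241)/78) + 2263 = (24574 + 79*(1/78)*6239) + 2263 = (24574 + 492881/78) + 2263 = 2409653/78 + 2263 = 2586167/78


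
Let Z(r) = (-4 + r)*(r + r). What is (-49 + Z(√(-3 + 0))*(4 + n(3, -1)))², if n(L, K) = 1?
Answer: 1441 + 6320*I*√3 ≈ 1441.0 + 10947.0*I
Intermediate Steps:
Z(r) = 2*r*(-4 + r) (Z(r) = (-4 + r)*(2*r) = 2*r*(-4 + r))
(-49 + Z(√(-3 + 0))*(4 + n(3, -1)))² = (-49 + (2*√(-3 + 0)*(-4 + √(-3 + 0)))*(4 + 1))² = (-49 + (2*√(-3)*(-4 + √(-3)))*5)² = (-49 + (2*(I*√3)*(-4 + I*√3))*5)² = (-49 + (2*I*√3*(-4 + I*√3))*5)² = (-49 + 10*I*√3*(-4 + I*√3))²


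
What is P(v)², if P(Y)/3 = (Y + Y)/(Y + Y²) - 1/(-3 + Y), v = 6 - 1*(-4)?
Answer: 81/5929 ≈ 0.013662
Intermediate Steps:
v = 10 (v = 6 + 4 = 10)
P(Y) = -3/(-3 + Y) + 6*Y/(Y + Y²) (P(Y) = 3*((Y + Y)/(Y + Y²) - 1/(-3 + Y)) = 3*((2*Y)/(Y + Y²) - 1/(-3 + Y)) = 3*(2*Y/(Y + Y²) - 1/(-3 + Y)) = 3*(-1/(-3 + Y) + 2*Y/(Y + Y²)) = -3/(-3 + Y) + 6*Y/(Y + Y²))
P(v)² = (3*(7 - 1*10)/(3 - 1*10² + 2*10))² = (3*(7 - 10)/(3 - 1*100 + 20))² = (3*(-3)/(3 - 100 + 20))² = (3*(-3)/(-77))² = (3*(-1/77)*(-3))² = (9/77)² = 81/5929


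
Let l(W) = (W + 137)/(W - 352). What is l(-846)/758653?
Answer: 709/908866294 ≈ 7.8009e-7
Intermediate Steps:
l(W) = (137 + W)/(-352 + W)
l(-846)/758653 = ((137 - 846)/(-352 - 846))/758653 = (-709/(-1198))*(1/758653) = -1/1198*(-709)*(1/758653) = (709/1198)*(1/758653) = 709/908866294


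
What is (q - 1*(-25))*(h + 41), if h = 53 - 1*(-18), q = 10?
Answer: 3920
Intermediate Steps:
h = 71 (h = 53 + 18 = 71)
(q - 1*(-25))*(h + 41) = (10 - 1*(-25))*(71 + 41) = (10 + 25)*112 = 35*112 = 3920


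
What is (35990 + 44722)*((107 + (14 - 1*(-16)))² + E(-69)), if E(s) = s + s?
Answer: 1503745272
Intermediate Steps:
E(s) = 2*s
(35990 + 44722)*((107 + (14 - 1*(-16)))² + E(-69)) = (35990 + 44722)*((107 + (14 - 1*(-16)))² + 2*(-69)) = 80712*((107 + (14 + 16))² - 138) = 80712*((107 + 30)² - 138) = 80712*(137² - 138) = 80712*(18769 - 138) = 80712*18631 = 1503745272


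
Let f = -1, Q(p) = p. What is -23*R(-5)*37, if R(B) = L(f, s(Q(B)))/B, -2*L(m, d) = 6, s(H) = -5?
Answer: -2553/5 ≈ -510.60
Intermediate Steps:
L(m, d) = -3 (L(m, d) = -½*6 = -3)
R(B) = -3/B
-23*R(-5)*37 = -(-69)/(-5)*37 = -(-69)*(-1)/5*37 = -23*⅗*37 = -69/5*37 = -2553/5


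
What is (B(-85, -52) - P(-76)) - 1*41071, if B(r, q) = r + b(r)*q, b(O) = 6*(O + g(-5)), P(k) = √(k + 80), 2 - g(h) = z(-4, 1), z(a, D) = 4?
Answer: -14014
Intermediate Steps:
g(h) = -2 (g(h) = 2 - 1*4 = 2 - 4 = -2)
P(k) = √(80 + k)
b(O) = -12 + 6*O (b(O) = 6*(O - 2) = 6*(-2 + O) = -12 + 6*O)
B(r, q) = r + q*(-12 + 6*r) (B(r, q) = r + (-12 + 6*r)*q = r + q*(-12 + 6*r))
(B(-85, -52) - P(-76)) - 1*41071 = ((-85 + 6*(-52)*(-2 - 85)) - √(80 - 76)) - 1*41071 = ((-85 + 6*(-52)*(-87)) - √4) - 41071 = ((-85 + 27144) - 1*2) - 41071 = (27059 - 2) - 41071 = 27057 - 41071 = -14014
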